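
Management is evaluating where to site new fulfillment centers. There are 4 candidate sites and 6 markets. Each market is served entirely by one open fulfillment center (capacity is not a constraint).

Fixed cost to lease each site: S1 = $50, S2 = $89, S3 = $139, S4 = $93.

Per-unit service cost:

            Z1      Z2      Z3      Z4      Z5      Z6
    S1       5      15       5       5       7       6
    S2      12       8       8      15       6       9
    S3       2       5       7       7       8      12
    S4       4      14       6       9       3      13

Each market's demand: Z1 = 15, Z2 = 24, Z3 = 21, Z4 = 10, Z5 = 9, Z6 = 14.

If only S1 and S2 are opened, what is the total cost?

Total cost: 699

Each market is assigned to its cheapest site among the open ones.
{S1, S2}: Z1→S1 5·15=75, Z2→S2 8·24=192, Z3→S1 5·21=105, Z4→S1 5·10=50, Z5→S2 6·9=54, Z6→S1 6·14=84. Service 560; fixed 139; total 699.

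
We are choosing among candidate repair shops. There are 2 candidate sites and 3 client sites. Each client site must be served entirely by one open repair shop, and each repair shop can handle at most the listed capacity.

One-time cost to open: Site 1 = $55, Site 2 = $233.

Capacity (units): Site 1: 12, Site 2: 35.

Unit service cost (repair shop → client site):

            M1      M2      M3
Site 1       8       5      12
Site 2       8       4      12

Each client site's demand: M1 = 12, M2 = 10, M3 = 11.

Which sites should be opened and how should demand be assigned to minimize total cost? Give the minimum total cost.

Open {Site 2}: M1→Site 2 8·12=96, M2→Site 2 4·10=40, M3→Site 2 12·11=132.
Loads: Site 2 carries 33/35. Service 268; fixed 233; total 501.
Next best feasible plan costs 556.

Minimum total cost: 501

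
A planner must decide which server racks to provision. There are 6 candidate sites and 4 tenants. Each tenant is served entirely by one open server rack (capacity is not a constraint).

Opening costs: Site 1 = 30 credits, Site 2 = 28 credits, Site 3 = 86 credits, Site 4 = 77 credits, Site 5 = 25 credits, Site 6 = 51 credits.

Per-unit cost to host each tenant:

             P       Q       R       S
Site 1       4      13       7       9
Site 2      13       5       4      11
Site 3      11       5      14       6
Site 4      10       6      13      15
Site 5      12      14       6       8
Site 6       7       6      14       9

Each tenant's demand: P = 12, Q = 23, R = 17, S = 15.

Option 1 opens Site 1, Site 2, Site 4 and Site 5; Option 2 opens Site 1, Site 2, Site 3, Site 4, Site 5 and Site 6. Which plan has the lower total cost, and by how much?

Option 1: {Site 1, Site 2, Site 4, Site 5}: P→Site 1 4·12=48, Q→Site 2 5·23=115, R→Site 2 4·17=68, S→Site 5 8·15=120. Service 351; fixed 160; total 511.
Option 2: {Site 1, Site 2, Site 3, Site 4, Site 5, Site 6}: P→Site 1 4·12=48, Q→Site 2 5·23=115, R→Site 2 4·17=68, S→Site 3 6·15=90. Service 321; fixed 297; total 618.
Difference: |511 − 618| = 107.

Option 1 is cheaper by 107.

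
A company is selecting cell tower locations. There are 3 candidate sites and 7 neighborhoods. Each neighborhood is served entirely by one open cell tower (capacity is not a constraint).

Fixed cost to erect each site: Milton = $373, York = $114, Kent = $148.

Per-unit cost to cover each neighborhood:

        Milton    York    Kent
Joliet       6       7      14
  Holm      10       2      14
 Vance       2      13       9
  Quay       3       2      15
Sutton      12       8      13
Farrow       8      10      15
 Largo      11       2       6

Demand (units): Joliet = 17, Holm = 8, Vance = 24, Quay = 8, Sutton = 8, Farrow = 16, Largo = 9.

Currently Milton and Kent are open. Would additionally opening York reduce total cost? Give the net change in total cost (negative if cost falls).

Current service cost with {Milton, Kent}: 532.
Adding York: each neighborhood re-picks its cheapest; new service cost 392, saving 140.
Extra fixed cost: 114. Net change = 114 − 140 = -26.
(Totals: 1053 → 1027.)

Yes — net change −26 (cost falls by 26).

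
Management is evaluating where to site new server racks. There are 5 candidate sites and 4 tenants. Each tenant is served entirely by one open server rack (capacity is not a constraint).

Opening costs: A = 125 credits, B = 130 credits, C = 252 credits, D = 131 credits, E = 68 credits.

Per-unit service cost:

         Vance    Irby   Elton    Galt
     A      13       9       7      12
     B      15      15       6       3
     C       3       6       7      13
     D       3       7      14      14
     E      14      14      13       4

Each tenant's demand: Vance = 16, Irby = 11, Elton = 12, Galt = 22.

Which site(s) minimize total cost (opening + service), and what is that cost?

For any fixed open set, each tenant goes to its cheapest open site; total = fixed + service.
{B, D}: Vance→D 3·16=48, Irby→D 7·11=77, Elton→B 6·12=72, Galt→B 3·22=66. Service 263; fixed 261; total 524.
{D, E}: service 369 + fixed 199 = 568
{B, D, E}: service 263 + fixed 329 = 592
{A, B, C, D, E}: service 252 + fixed 706 = 958
No other subset beats 524.

Open B and D; minimum total cost 524.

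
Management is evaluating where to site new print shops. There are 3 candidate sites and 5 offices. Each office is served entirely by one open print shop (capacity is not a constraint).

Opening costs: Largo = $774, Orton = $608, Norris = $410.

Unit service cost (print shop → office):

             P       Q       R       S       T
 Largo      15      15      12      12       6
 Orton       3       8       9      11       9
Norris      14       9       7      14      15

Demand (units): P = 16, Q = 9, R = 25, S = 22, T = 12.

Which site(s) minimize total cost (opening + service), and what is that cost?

Open Orton only; minimum total cost 1303.

For any fixed open set, each office goes to its cheapest open site; total = fixed + service.
{Orton}: P→Orton 3·16=48, Q→Orton 8·9=72, R→Orton 9·25=225, S→Orton 11·22=242, T→Orton 9·12=108. Service 695; fixed 608; total 1303.
{Norris}: service 968 + fixed 410 = 1378
{Orton, Norris}: P→Orton 3·16=48, Q→Orton 8·9=72, R→Norris 7·25=175, S→Orton 11·22=242, T→Orton 9·12=108. Service 645; fixed 1018; total 1663.
{Largo, Orton, Norris}: service 609 + fixed 1792 = 2401
(All 7 nonempty subsets were checked; Orton only is lowest.)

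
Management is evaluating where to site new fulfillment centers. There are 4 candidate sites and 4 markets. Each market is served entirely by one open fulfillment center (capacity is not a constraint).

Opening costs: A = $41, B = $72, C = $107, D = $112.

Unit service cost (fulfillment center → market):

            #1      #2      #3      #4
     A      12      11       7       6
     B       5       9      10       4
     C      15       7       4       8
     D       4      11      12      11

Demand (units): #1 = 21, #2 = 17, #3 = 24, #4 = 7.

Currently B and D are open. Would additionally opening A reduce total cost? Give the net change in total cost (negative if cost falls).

Yes — net change −31 (cost falls by 31).

Current service cost with {B, D}: 505.
Adding A: each market re-picks its cheapest; new service cost 433, saving 72.
Extra fixed cost: 41. Net change = 41 − 72 = -31.
(Totals: 689 → 658.)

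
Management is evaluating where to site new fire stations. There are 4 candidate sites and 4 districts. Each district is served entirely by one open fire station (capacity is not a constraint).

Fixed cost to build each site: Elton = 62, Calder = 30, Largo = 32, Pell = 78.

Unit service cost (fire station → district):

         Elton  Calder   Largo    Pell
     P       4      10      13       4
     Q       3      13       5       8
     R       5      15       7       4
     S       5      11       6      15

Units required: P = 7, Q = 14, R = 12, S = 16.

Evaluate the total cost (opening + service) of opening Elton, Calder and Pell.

Each district is assigned to its cheapest site among the open ones.
{Elton, Calder, Pell}: P→Elton 4·7=28, Q→Elton 3·14=42, R→Pell 4·12=48, S→Elton 5·16=80. Service 198; fixed 170; total 368.

Total cost: 368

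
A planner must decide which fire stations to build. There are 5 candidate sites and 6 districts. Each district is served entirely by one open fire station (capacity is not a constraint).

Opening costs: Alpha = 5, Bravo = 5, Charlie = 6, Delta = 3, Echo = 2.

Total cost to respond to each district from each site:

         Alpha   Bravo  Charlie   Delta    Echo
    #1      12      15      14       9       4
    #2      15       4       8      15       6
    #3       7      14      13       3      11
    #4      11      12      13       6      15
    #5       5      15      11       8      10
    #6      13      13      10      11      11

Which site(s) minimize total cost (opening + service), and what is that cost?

For any fixed open set, each district goes to its cheapest open site; total = fixed + service.
{Delta, Echo}: #1→Echo 4, #2→Echo 6, #3→Delta 3, #4→Delta 6, #5→Delta 8, #6→Delta 11. Service 38; fixed 5; total 43.
{Alpha, Delta, Echo}: #1→Echo 4, #2→Echo 6, #3→Delta 3, #4→Delta 6, #5→Alpha 5, #6→Delta 11. Service 35; fixed 10; total 45.
{Bravo, Delta, Echo}: service 36 + fixed 10 = 46
{Alpha, Bravo, Charlie, Delta, Echo}: service 32 + fixed 21 = 53
No other subset beats 43.

Open Delta and Echo; minimum total cost 43.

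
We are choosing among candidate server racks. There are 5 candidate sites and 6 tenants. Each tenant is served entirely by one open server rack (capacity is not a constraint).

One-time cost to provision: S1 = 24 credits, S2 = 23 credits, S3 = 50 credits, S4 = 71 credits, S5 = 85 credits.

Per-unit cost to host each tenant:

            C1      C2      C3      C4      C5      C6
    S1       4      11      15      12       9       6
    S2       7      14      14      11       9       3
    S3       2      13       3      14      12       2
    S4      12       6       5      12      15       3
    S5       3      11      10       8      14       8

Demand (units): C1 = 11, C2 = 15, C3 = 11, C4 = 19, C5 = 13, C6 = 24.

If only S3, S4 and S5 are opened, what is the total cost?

Total cost: 707

Each tenant is assigned to its cheapest site among the open ones.
{S3, S4, S5}: C1→S3 2·11=22, C2→S4 6·15=90, C3→S3 3·11=33, C4→S5 8·19=152, C5→S3 12·13=156, C6→S3 2·24=48. Service 501; fixed 206; total 707.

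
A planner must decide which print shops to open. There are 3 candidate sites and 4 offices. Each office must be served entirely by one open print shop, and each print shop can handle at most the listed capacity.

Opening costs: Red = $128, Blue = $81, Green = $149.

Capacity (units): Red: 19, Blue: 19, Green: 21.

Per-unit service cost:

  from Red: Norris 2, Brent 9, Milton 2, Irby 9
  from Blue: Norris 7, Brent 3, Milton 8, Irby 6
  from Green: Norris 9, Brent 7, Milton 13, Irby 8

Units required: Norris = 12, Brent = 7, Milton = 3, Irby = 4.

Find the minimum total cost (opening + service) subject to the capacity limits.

Open {Red, Blue}: Norris→Red 2·12=24, Brent→Blue 3·7=21, Milton→Red 2·3=6, Irby→Blue 6·4=24.
Loads: Red carries 15/19, Blue carries 11/19. Service 75; fixed 209; total 284.
Next best feasible plan costs 296.

Minimum total cost: 284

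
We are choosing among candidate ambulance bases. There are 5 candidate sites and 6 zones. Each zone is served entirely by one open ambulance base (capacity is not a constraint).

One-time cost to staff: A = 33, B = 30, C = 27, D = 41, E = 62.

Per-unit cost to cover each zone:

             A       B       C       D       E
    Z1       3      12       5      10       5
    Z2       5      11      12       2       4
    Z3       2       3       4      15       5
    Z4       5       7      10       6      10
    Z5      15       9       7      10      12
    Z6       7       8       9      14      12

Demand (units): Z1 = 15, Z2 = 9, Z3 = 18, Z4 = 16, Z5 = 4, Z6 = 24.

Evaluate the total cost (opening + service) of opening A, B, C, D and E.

Total cost: 568

Each zone is assigned to its cheapest site among the open ones.
{A, B, C, D, E}: Z1→A 3·15=45, Z2→D 2·9=18, Z3→A 2·18=36, Z4→A 5·16=80, Z5→C 7·4=28, Z6→A 7·24=168. Service 375; fixed 193; total 568.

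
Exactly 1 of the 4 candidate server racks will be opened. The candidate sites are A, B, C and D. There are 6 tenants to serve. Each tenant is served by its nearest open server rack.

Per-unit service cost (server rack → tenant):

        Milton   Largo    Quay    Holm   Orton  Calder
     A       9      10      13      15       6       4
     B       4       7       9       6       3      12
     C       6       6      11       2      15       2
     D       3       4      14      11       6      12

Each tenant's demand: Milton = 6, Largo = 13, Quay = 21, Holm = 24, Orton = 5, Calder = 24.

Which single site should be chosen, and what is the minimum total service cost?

Choose C only; total service cost 516.

With exactly 1 open, each tenant uses its cheapest among the chosen.
{C}: Milton→C 6·6=36, Largo→C 6·13=78, Quay→C 11·21=231, Holm→C 2·24=48, Orton→C 15·5=75, Calder→C 2·24=48. Service cost 516.
{B}: service cost 751
{A}: service cost 943
Among all 4 size-1 choices, {C} is lowest.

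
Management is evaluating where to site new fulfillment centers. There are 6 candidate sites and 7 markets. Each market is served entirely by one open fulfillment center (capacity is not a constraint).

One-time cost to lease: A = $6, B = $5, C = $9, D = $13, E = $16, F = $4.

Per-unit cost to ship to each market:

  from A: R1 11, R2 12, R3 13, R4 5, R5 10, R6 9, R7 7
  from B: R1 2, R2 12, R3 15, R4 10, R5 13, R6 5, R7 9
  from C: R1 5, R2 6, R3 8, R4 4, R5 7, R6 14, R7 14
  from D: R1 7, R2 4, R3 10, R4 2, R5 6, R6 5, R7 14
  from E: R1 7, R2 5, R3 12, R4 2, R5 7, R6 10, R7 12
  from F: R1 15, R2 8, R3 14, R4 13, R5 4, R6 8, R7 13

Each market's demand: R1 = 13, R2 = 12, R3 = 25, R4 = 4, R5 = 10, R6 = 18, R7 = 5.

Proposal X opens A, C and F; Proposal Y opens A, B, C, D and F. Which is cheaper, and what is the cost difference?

Proposal X: {A, C, F}: R1→C 5·13=65, R2→C 6·12=72, R3→C 8·25=200, R4→C 4·4=16, R5→F 4·10=40, R6→F 8·18=144, R7→A 7·5=35. Service 572; fixed 19; total 591.
Proposal Y: {A, B, C, D, F}: R1→B 2·13=26, R2→D 4·12=48, R3→C 8·25=200, R4→D 2·4=8, R5→F 4·10=40, R6→B 5·18=90, R7→A 7·5=35. Service 447; fixed 37; total 484.
Difference: |591 − 484| = 107.

Proposal Y is cheaper by 107.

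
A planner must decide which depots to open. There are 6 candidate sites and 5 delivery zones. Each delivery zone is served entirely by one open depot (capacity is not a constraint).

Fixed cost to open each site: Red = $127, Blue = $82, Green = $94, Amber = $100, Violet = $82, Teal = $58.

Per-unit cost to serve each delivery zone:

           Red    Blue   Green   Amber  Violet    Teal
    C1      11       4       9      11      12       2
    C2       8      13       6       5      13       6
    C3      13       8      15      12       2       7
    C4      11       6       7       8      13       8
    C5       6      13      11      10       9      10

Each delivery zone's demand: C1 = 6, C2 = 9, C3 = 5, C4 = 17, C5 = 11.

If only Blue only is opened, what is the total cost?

Total cost: 508

Each delivery zone is assigned to its cheapest site among the open ones.
{Blue}: C1→Blue 4·6=24, C2→Blue 13·9=117, C3→Blue 8·5=40, C4→Blue 6·17=102, C5→Blue 13·11=143. Service 426; fixed 82; total 508.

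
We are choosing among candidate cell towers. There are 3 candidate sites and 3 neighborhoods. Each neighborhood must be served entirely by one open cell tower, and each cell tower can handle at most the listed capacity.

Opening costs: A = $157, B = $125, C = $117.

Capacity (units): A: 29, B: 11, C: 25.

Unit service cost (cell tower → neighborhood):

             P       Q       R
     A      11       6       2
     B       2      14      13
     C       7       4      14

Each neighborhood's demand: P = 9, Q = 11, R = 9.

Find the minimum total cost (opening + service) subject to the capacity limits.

Open {A}: P→A 11·9=99, Q→A 6·11=66, R→A 2·9=18.
Loads: A carries 29/29. Service 183; fixed 157; total 340.
Next best feasible plan costs 384.

Minimum total cost: 340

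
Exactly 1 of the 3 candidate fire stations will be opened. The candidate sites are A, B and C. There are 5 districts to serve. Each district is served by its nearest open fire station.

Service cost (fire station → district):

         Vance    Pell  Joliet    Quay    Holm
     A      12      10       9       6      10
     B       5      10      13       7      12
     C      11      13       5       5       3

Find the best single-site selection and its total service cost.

With exactly 1 open, each district uses its cheapest among the chosen.
{C}: Vance→C 11, Pell→C 13, Joliet→C 5, Quay→C 5, Holm→C 3. Service cost 37.
{A}: service cost 47
{B}: service cost 47
Among all 3 size-1 choices, {C} is lowest.

Choose C only; total service cost 37.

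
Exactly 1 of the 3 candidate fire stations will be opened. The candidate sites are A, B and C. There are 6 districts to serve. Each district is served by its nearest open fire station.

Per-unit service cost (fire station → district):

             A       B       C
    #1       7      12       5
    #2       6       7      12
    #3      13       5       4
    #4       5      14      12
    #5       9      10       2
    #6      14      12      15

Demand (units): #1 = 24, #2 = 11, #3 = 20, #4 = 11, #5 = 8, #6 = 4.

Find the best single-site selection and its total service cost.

With exactly 1 open, each district uses its cheapest among the chosen.
{C}: #1→C 5·24=120, #2→C 12·11=132, #3→C 4·20=80, #4→C 12·11=132, #5→C 2·8=16, #6→C 15·4=60. Service cost 540.
{A}: service cost 677
{B}: service cost 747
Among all 3 size-1 choices, {C} is lowest.

Choose C only; total service cost 540.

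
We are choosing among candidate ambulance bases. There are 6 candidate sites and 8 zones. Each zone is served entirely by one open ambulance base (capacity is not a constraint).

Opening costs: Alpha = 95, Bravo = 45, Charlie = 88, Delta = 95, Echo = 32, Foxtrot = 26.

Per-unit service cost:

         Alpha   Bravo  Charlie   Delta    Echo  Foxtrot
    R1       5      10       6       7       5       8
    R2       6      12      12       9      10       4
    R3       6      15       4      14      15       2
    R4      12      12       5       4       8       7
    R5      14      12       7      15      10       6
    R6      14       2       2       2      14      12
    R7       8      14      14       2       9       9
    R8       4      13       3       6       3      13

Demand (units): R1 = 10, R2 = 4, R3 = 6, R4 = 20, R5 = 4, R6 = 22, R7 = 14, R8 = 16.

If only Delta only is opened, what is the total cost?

Total cost: 593

Each zone is assigned to its cheapest site among the open ones.
{Delta}: R1→Delta 7·10=70, R2→Delta 9·4=36, R3→Delta 14·6=84, R4→Delta 4·20=80, R5→Delta 15·4=60, R6→Delta 2·22=44, R7→Delta 2·14=28, R8→Delta 6·16=96. Service 498; fixed 95; total 593.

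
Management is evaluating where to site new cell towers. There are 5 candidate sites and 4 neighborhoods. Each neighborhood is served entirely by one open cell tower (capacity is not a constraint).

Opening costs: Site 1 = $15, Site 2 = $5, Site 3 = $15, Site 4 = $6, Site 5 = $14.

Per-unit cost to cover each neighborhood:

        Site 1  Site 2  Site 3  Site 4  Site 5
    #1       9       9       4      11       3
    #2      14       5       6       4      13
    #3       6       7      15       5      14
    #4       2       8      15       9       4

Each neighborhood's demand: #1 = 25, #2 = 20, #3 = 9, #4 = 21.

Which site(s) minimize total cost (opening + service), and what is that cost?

Open Site 1, Site 4 and Site 5; minimum total cost 277.

For any fixed open set, each neighborhood goes to its cheapest open site; total = fixed + service.
{Site 1, Site 4, Site 5}: #1→Site 5 3·25=75, #2→Site 4 4·20=80, #3→Site 4 5·9=45, #4→Site 1 2·21=42. Service 242; fixed 35; total 277.
{Site 1, Site 2, Site 4, Site 5}: service 242 + fixed 40 = 282
{Site 1, Site 3, Site 4, Site 5}: service 242 + fixed 50 = 292
{Site 1, Site 2, Site 3, Site 4, Site 5}: service 242 + fixed 55 = 297
No other subset beats 277.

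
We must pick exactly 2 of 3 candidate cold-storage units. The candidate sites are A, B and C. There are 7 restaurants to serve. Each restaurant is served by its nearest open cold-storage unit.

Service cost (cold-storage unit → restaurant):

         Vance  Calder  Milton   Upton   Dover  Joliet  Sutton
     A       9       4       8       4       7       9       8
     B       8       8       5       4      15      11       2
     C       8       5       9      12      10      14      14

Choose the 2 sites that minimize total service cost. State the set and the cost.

Choose A and B; total service cost 39.

With exactly 2 open, each restaurant uses its cheapest among the chosen.
{A, B}: Vance→B 8, Calder→A 4, Milton→B 5, Upton→A 4, Dover→A 7, Joliet→A 9, Sutton→B 2. Service cost 39.
{B, C}: service cost 45
{A, C}: service cost 48
Among all 3 size-2 choices, {A, B} is lowest.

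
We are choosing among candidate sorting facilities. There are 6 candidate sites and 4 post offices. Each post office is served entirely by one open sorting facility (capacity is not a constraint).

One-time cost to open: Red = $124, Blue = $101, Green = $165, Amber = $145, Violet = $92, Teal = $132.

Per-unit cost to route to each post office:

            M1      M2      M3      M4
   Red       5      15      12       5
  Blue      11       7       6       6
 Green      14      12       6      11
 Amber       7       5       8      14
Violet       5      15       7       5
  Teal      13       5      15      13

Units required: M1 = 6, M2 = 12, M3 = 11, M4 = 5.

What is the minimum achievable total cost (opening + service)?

Minimum total cost: 347

For any fixed open set, each post office goes to its cheapest open site; total = fixed + service.
{Blue}: M1→Blue 11·6=66, M2→Blue 7·12=84, M3→Blue 6·11=66, M4→Blue 6·5=30. Service 246; fixed 101; total 347.
{Blue, Violet}: service 205 + fixed 193 = 398
{Violet}: M1→Violet 5·6=30, M2→Violet 15·12=180, M3→Violet 7·11=77, M4→Violet 5·5=25. Service 312; fixed 92; total 404.
{Red, Blue, Green, Amber, Violet, Teal}: M1→Red 5·6=30, M2→Amber 5·12=60, M3→Blue 6·11=66, M4→Red 5·5=25. Service 181; fixed 759; total 940.
No other subset beats 347.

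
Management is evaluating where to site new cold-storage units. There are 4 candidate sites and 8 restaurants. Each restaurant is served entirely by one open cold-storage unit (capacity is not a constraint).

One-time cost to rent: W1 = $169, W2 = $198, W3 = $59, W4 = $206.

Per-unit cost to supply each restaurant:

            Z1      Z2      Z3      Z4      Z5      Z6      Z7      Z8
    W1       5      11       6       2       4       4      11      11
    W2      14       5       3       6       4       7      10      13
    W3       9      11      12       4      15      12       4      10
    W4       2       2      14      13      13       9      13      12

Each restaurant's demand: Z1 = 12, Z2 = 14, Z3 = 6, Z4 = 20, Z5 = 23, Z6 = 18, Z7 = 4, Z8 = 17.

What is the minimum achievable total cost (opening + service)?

Minimum total cost: 854

For any fixed open set, each restaurant goes to its cheapest open site; total = fixed + service.
{W1}: Z1→W1 5·12=60, Z2→W1 11·14=154, Z3→W1 6·6=36, Z4→W1 2·20=40, Z5→W1 4·23=92, Z6→W1 4·18=72, Z7→W1 11·4=44, Z8→W1 11·17=187. Service 685; fixed 169; total 854.
{W1, W3}: service 640 + fixed 228 = 868
{W1, W4}: service 523 + fixed 375 = 898
{W1, W2, W3, W4}: service 460 + fixed 632 = 1092
No other subset beats 854.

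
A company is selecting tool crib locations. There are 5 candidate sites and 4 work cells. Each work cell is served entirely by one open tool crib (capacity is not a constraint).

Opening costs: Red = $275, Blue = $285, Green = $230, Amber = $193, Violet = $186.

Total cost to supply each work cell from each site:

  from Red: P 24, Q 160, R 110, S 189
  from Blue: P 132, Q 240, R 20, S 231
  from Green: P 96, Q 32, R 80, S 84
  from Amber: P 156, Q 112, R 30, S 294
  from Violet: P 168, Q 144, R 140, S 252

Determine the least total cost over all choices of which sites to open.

Minimum total cost: 522

For any fixed open set, each work cell goes to its cheapest open site; total = fixed + service.
{Green}: P→Green 96, Q→Green 32, R→Green 80, S→Green 84. Service 292; fixed 230; total 522.
{Green, Amber}: service 242 + fixed 423 = 665
{Green, Violet}: service 292 + fixed 416 = 708
{Red, Blue, Green, Amber, Violet}: P→Red 24, Q→Green 32, R→Blue 20, S→Green 84. Service 160; fixed 1169; total 1329.
No other subset beats 522.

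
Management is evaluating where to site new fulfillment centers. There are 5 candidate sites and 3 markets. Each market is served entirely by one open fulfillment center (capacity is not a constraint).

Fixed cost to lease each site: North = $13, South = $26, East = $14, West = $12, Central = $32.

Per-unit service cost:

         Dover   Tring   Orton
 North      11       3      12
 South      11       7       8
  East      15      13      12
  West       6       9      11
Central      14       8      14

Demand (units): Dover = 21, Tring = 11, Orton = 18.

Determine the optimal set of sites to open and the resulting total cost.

Open North, South and West; minimum total cost 354.

For any fixed open set, each market goes to its cheapest open site; total = fixed + service.
{North, South, West}: Dover→West 6·21=126, Tring→North 3·11=33, Orton→South 8·18=144. Service 303; fixed 51; total 354.
{North, South, East, West}: Dover→West 6·21=126, Tring→North 3·11=33, Orton→South 8·18=144. Service 303; fixed 65; total 368.
{North, West}: service 357 + fixed 25 = 382
{North, South, East, West, Central}: service 303 + fixed 97 = 400
No other subset beats 354.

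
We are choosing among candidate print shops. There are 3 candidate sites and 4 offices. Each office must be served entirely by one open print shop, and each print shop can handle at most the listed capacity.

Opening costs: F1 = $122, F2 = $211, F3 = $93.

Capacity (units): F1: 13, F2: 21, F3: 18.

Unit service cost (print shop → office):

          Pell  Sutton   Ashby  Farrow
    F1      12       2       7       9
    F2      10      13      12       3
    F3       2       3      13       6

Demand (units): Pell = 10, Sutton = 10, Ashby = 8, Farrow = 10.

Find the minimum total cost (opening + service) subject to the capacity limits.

Open {F2, F3}: Pell→F2 10·10=100, Sutton→F3 3·10=30, Ashby→F3 13·8=104, Farrow→F2 3·10=30.
Loads: F2 carries 20/21, F3 carries 18/18. Service 264; fixed 304; total 568.
Next best feasible plan costs 588.

Minimum total cost: 568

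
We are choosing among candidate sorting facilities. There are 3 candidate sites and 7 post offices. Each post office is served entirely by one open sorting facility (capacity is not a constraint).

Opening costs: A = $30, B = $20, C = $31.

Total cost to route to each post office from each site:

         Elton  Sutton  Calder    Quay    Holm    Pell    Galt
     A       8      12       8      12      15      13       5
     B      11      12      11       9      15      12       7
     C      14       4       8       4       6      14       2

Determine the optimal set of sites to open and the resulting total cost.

For any fixed open set, each post office goes to its cheapest open site; total = fixed + service.
{C}: Elton→C 14, Sutton→C 4, Calder→C 8, Quay→C 4, Holm→C 6, Pell→C 14, Galt→C 2. Service 52; fixed 31; total 83.
{B}: Elton→B 11, Sutton→B 12, Calder→B 11, Quay→B 9, Holm→B 15, Pell→B 12, Galt→B 7. Service 77; fixed 20; total 97.
{B, C}: service 47 + fixed 51 = 98
{A, B, C}: Elton→A 8, Sutton→C 4, Calder→A 8, Quay→C 4, Holm→C 6, Pell→B 12, Galt→C 2. Service 44; fixed 81; total 125.
No other subset beats 83.

Open C only; minimum total cost 83.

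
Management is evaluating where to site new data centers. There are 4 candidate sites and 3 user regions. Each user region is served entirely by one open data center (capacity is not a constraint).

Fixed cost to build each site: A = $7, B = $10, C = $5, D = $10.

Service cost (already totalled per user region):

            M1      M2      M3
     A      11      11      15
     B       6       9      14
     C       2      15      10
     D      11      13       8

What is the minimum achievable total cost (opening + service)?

Minimum total cost: 32

For any fixed open set, each user region goes to its cheapest open site; total = fixed + service.
{C}: M1→C 2, M2→C 15, M3→C 10. Service 27; fixed 5; total 32.
{A, C}: M1→C 2, M2→A 11, M3→C 10. Service 23; fixed 12; total 35.
{B, C}: service 21 + fixed 15 = 36
{A, B, C, D}: M1→C 2, M2→B 9, M3→D 8. Service 19; fixed 32; total 51.
No other subset beats 32.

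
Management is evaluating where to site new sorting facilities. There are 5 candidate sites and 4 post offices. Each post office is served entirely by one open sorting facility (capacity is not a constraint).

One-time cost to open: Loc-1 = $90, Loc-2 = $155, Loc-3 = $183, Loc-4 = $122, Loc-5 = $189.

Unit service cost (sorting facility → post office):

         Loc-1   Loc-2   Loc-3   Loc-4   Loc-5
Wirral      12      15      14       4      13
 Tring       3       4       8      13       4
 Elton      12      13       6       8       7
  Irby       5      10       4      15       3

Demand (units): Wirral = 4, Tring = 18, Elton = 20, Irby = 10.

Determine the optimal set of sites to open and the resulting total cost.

Open Loc-1 only; minimum total cost 482.

For any fixed open set, each post office goes to its cheapest open site; total = fixed + service.
{Loc-1}: Wirral→Loc-1 12·4=48, Tring→Loc-1 3·18=54, Elton→Loc-1 12·20=240, Irby→Loc-1 5·10=50. Service 392; fixed 90; total 482.
{Loc-5}: service 294 + fixed 189 = 483
{Loc-1, Loc-4}: Wirral→Loc-4 4·4=16, Tring→Loc-1 3·18=54, Elton→Loc-4 8·20=160, Irby→Loc-1 5·10=50. Service 280; fixed 212; total 492.
{Loc-1, Loc-2, Loc-3, Loc-4, Loc-5}: service 220 + fixed 739 = 959
No other subset beats 482.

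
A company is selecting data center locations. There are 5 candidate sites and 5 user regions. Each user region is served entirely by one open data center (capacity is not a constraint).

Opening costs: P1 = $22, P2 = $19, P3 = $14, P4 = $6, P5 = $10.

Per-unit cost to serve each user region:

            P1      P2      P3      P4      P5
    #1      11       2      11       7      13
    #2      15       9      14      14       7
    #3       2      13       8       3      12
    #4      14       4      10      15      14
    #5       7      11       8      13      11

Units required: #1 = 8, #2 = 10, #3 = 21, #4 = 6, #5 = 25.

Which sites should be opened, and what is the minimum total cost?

Open P1, P2 and P5; minimum total cost 378.

For any fixed open set, each user region goes to its cheapest open site; total = fixed + service.
{P1, P2, P5}: #1→P2 2·8=16, #2→P5 7·10=70, #3→P1 2·21=42, #4→P2 4·6=24, #5→P1 7·25=175. Service 327; fixed 51; total 378.
{P1, P2, P4, P5}: service 327 + fixed 57 = 384
{P1, P2}: #1→P2 2·8=16, #2→P2 9·10=90, #3→P1 2·21=42, #4→P2 4·6=24, #5→P1 7·25=175. Service 347; fixed 41; total 388.
{P1, P2, P3, P4, P5}: #1→P2 2·8=16, #2→P5 7·10=70, #3→P1 2·21=42, #4→P2 4·6=24, #5→P1 7·25=175. Service 327; fixed 71; total 398.
No other subset beats 378.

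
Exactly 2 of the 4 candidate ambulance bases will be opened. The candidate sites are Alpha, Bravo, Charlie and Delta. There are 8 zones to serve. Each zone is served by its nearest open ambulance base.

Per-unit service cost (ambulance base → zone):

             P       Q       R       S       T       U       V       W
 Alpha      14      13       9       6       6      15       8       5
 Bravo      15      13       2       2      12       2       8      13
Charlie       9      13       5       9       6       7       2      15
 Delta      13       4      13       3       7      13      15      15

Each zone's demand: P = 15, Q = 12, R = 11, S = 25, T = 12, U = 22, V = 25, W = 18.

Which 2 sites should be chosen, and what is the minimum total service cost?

Choose Bravo and Charlie; total service cost 763.

With exactly 2 open, each zone uses its cheapest among the chosen.
{Bravo, Charlie}: P→Charlie 9·15=135, Q→Bravo 13·12=156, R→Bravo 2·11=22, S→Bravo 2·25=50, T→Charlie 6·12=72, U→Bravo 2·22=44, V→Charlie 2·25=50, W→Bravo 13·18=234. Service cost 763.
{Alpha, Bravo}: service cost 844
{Charlie, Delta}: service cost 859
Among all 6 size-2 choices, {Bravo, Charlie} is lowest.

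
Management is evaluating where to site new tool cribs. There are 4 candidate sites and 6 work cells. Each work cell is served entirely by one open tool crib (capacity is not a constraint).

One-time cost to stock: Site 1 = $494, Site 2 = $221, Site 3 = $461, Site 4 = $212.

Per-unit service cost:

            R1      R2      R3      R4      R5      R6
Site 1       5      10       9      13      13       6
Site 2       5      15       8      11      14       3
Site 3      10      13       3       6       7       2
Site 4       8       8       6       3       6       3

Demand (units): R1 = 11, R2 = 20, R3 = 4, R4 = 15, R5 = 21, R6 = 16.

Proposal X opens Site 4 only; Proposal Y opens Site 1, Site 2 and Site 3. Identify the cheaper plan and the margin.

Proposal X is cheaper by 1009.

Proposal X: {Site 4}: R1→Site 4 8·11=88, R2→Site 4 8·20=160, R3→Site 4 6·4=24, R4→Site 4 3·15=45, R5→Site 4 6·21=126, R6→Site 4 3·16=48. Service 491; fixed 212; total 703.
Proposal Y: {Site 1, Site 2, Site 3}: R1→Site 1 5·11=55, R2→Site 1 10·20=200, R3→Site 3 3·4=12, R4→Site 3 6·15=90, R5→Site 3 7·21=147, R6→Site 3 2·16=32. Service 536; fixed 1176; total 1712.
Difference: |703 − 1712| = 1009.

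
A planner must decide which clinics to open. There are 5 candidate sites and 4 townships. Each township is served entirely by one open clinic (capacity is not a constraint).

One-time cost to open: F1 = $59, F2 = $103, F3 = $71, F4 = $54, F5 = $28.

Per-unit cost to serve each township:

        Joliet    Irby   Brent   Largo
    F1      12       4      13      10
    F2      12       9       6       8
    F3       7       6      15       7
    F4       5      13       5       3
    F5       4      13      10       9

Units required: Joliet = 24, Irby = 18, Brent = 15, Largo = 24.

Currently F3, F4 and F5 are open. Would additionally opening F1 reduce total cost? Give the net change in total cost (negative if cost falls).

No — net change +23 (cost rises by 23).

Current service cost with {F3, F4, F5}: 351.
Adding F1: each township re-picks its cheapest; new service cost 315, saving 36.
Extra fixed cost: 59. Net change = 59 − 36 = 23.
(Totals: 504 → 527.)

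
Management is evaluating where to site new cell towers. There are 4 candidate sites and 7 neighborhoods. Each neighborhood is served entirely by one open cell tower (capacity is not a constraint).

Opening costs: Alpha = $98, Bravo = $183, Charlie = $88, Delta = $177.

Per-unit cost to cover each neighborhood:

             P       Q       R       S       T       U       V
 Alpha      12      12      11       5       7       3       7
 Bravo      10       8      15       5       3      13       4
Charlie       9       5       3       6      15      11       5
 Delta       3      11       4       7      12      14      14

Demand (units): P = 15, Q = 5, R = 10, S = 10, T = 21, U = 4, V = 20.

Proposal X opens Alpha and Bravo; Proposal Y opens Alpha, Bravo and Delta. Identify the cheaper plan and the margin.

Proposal X is cheaper by 2.

Proposal X: {Alpha, Bravo}: P→Bravo 10·15=150, Q→Bravo 8·5=40, R→Alpha 11·10=110, S→Alpha 5·10=50, T→Bravo 3·21=63, U→Alpha 3·4=12, V→Bravo 4·20=80. Service 505; fixed 281; total 786.
Proposal Y: {Alpha, Bravo, Delta}: P→Delta 3·15=45, Q→Bravo 8·5=40, R→Delta 4·10=40, S→Alpha 5·10=50, T→Bravo 3·21=63, U→Alpha 3·4=12, V→Bravo 4·20=80. Service 330; fixed 458; total 788.
Difference: |786 − 788| = 2.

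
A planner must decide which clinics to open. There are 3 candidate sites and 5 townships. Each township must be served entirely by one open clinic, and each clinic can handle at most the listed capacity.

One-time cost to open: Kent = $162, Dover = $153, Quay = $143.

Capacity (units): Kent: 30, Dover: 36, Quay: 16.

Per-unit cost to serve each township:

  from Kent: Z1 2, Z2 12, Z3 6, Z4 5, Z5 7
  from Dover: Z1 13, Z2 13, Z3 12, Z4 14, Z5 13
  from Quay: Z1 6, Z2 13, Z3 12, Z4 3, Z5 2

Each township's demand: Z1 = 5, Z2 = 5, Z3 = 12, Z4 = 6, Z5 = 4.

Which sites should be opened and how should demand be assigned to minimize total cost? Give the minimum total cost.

Open {Kent, Quay}: Z1→Kent 2·5=10, Z2→Kent 12·5=60, Z3→Kent 6·12=72, Z4→Quay 3·6=18, Z5→Quay 2·4=8.
Loads: Kent carries 22/30, Quay carries 10/16. Service 168; fixed 305; total 473.
Next best feasible plan costs 478.

Minimum total cost: 473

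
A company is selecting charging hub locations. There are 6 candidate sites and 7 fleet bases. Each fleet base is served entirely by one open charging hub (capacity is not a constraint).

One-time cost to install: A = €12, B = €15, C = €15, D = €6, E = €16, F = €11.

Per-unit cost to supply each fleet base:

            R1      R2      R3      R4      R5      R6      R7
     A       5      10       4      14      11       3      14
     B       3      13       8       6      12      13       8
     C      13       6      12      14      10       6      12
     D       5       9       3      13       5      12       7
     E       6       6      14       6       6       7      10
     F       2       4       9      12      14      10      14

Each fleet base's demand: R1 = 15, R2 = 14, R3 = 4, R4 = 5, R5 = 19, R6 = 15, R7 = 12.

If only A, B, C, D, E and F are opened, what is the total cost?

Each fleet base is assigned to its cheapest site among the open ones.
{A, B, C, D, E, F}: R1→F 2·15=30, R2→F 4·14=56, R3→D 3·4=12, R4→B 6·5=30, R5→D 5·19=95, R6→A 3·15=45, R7→D 7·12=84. Service 352; fixed 75; total 427.

Total cost: 427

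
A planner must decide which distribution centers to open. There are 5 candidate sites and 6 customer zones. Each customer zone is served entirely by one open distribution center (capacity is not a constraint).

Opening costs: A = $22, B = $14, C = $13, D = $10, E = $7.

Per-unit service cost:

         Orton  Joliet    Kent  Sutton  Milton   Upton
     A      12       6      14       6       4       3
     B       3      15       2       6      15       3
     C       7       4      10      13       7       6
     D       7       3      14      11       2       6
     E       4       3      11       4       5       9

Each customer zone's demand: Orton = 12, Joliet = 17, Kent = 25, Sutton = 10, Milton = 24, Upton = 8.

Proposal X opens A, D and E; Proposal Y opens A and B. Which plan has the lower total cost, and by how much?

Proposal X: {A, D, E}: Orton→E 4·12=48, Joliet→D 3·17=51, Kent→E 11·25=275, Sutton→E 4·10=40, Milton→D 2·24=48, Upton→A 3·8=24. Service 486; fixed 39; total 525.
Proposal Y: {A, B}: Orton→B 3·12=36, Joliet→A 6·17=102, Kent→B 2·25=50, Sutton→A 6·10=60, Milton→A 4·24=96, Upton→A 3·8=24. Service 368; fixed 36; total 404.
Difference: |525 − 404| = 121.

Proposal Y is cheaper by 121.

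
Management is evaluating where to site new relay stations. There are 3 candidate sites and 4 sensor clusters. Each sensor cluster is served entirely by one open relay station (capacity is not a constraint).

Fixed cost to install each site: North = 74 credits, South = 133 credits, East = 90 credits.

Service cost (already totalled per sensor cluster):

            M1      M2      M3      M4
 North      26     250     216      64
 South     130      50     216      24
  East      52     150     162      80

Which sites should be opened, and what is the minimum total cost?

Open South and East; minimum total cost 511.

For any fixed open set, each sensor cluster goes to its cheapest open site; total = fixed + service.
{South, East}: M1→East 52, M2→South 50, M3→East 162, M4→South 24. Service 288; fixed 223; total 511.
{North, South}: service 316 + fixed 207 = 523
{East}: M1→East 52, M2→East 150, M3→East 162, M4→East 80. Service 444; fixed 90; total 534.
{North, South, East}: M1→North 26, M2→South 50, M3→East 162, M4→South 24. Service 262; fixed 297; total 559.
No other subset beats 511.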